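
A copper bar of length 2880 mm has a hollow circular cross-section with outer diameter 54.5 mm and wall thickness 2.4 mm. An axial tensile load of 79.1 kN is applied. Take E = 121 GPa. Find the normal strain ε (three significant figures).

0.00166

A = 392.8 mm².
σ = N/A = 201.4 MPa; ε = σ/E = 201.4/121000 = 1.664e-03.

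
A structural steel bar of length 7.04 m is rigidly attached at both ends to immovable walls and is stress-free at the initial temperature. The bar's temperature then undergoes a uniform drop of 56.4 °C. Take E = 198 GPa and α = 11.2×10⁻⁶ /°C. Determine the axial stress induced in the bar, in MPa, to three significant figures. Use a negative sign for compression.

Free thermal expansion αLΔT = 11.2e-6 · 7040 · -56.4 = -4.447 mm.
The walls impose strain ε = −(-4.447)/7040 = 6.3168e-04; σ = Eε = 198000 · 6.3168e-04 = 125.1 MPa.

125 MPa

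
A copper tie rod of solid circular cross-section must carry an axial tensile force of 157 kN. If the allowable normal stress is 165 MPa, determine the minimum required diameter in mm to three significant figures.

Required area A ≥ P/σ_allow = 157000/165 = 951.5 mm².
For a solid circular section, d ≥ √(4A/π) = 34.81 mm.

34.8 mm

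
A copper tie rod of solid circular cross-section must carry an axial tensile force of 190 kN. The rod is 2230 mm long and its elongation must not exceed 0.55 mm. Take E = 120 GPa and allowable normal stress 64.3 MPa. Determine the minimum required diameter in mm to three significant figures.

90.4 mm

Required area A ≥ P/σ_allow = 190000/64.3 = 2955 mm².
For a solid circular section, d ≥ √(4A/π) = 61.34 mm.
Elongation limit: A ≥ PL/(Eδ_allow) = 190000·2230/(120000·0.55) = 6420 mm² ⇒ d ≥ 90.41 mm.
The elongation limit governs.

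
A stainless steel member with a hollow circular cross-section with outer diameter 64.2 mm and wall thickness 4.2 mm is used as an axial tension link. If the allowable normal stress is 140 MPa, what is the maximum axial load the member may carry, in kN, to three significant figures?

111 kN

A = 791.7 mm².
P_max = σ_allow · A = 140 · 791.7 = 110800 N = 110.8 kN.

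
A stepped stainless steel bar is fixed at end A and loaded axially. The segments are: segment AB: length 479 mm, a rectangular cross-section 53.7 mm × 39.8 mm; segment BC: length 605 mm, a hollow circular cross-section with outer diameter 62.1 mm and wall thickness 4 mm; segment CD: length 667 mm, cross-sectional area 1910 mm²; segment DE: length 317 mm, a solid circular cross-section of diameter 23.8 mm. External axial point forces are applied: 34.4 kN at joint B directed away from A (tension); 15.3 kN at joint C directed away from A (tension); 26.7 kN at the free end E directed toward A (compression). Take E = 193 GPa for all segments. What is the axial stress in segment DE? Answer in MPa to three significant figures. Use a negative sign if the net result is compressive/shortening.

Internal axial forces (sectioning from the free end, tension +): N_DE = -26.7 kN, N_CD = -26.7 kN, N_BC = -11.4 kN, N_AB = 23 kN.
A_DE = 444.9 mm².
σ_DE = N_DE/A_DE = -26700/444.9 = -60.02 MPa.

-60.0 MPa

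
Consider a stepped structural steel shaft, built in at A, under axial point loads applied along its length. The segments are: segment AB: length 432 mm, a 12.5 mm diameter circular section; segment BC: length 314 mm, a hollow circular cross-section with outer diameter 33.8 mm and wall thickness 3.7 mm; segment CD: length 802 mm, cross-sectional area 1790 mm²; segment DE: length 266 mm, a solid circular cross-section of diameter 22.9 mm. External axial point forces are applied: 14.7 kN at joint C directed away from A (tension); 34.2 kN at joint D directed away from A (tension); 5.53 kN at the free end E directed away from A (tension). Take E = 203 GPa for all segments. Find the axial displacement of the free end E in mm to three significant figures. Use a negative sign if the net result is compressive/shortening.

1.29 mm

Internal axial forces (sectioning from the free end, tension +): N_DE = 5.53 kN, N_CD = 39.73 kN, N_BC = 54.43 kN, N_AB = 54.43 kN.
A_AB = 122.7 mm².
A_BC = 349.9 mm².
A_DE = 411.9 mm².
δ_AB = 54430·432/(122.7·203000) = 0.9439 mm
δ_BC = 54430·314/(349.9·203000) = 0.2406 mm
δ_CD = 39730·802/(1790·203000) = 0.08769 mm
δ_DE = 5530·266/(411.9·203000) = 0.01759 mm
δ = Σδ_i = 1.29 mm.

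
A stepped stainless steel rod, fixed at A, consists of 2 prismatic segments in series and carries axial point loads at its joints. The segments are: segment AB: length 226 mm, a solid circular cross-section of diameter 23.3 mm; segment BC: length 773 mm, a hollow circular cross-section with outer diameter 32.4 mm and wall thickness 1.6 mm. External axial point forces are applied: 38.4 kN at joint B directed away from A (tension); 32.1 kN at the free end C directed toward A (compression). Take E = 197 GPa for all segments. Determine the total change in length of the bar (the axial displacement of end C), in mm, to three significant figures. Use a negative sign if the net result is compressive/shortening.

-0.797 mm

Internal axial forces (sectioning from the free end, tension +): N_BC = -32.1 kN, N_AB = 6.3 kN.
A_AB = 426.4 mm².
A_BC = 154.8 mm².
δ_AB = 6300·226/(426.4·197000) = 0.01695 mm
δ_BC = -32100·773/(154.8·197000) = -0.8136 mm
δ = Σδ_i = -0.7966 mm.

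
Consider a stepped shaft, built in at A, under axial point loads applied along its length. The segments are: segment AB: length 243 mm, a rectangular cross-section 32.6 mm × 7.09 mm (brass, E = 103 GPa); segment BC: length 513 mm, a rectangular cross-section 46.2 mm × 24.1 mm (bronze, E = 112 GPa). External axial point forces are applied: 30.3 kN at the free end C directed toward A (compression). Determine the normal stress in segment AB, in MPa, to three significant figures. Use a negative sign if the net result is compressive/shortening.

Internal axial forces (sectioning from the free end, tension +): N_BC = -30.3 kN, N_AB = -30.3 kN.
A_AB = 231.1 mm².
σ_AB = N_AB/A_AB = -30300/231.1 = -131.1 MPa.

-131 MPa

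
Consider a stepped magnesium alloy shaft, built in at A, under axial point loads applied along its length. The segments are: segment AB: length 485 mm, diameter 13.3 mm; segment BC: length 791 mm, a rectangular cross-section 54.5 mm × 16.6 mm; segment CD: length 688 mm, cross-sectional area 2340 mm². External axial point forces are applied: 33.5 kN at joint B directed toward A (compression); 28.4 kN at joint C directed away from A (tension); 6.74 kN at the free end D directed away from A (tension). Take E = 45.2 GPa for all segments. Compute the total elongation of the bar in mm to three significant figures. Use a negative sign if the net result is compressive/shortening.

0.850 mm

Internal axial forces (sectioning from the free end, tension +): N_CD = 6.74 kN, N_BC = 35.14 kN, N_AB = 1.64 kN.
A_AB = 138.9 mm².
A_BC = 904.7 mm².
δ_AB = 1640·485/(138.9·45200) = 0.1267 mm
δ_BC = 35140·791/(904.7·45200) = 0.6797 mm
δ_CD = 6740·688/(2340·45200) = 0.04384 mm
δ = Σδ_i = 0.8502 mm.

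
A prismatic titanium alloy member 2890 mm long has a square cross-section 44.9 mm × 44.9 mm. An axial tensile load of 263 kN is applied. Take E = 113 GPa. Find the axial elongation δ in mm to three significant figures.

3.34 mm

A = 2016 mm².
δ_mech = NL/(AE) = 263000·2890/(2016·113000) = 3.336 mm.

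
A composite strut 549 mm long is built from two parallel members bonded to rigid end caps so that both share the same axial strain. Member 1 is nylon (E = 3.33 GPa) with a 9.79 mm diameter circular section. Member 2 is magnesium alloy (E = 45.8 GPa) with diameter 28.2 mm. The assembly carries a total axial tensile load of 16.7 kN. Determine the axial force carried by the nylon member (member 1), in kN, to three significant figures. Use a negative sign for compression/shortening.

0.145 kN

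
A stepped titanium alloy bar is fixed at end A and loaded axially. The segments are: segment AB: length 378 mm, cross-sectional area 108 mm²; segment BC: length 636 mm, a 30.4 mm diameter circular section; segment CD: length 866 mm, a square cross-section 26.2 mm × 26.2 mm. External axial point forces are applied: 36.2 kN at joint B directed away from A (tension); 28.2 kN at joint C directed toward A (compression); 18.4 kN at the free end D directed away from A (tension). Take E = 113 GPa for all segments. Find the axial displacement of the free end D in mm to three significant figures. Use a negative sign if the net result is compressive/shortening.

0.947 mm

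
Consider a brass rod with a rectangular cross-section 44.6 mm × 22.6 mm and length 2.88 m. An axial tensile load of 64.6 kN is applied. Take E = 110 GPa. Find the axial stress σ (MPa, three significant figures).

64.1 MPa

A = 1008 mm².
σ = N/A = 64600/1008 = 64.09 MPa.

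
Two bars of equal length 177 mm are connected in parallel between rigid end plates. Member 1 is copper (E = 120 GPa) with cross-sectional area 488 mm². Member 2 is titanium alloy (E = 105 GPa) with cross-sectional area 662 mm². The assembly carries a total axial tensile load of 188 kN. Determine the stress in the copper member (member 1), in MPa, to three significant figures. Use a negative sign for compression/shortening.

176 MPa

Equal strain + equilibrium ⇒ each member carries load in proportion to AE: A₁E₁ = 58560000 N, A₂E₂ = 69510000 N, ΣAE = 128100000 N.
σ₁ = P·E₁/ΣAE = 188000·120000/128100000 = 176.2 MPa.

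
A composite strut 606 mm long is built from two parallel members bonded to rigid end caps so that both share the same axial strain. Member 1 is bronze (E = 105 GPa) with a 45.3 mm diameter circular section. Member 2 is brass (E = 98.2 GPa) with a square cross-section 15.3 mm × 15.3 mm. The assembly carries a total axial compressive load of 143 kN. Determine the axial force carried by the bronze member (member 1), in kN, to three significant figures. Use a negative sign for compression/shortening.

-126 kN

A_1 = 1612 mm².
A_2 = 234.1 mm².
Equal strain + equilibrium ⇒ each member carries load in proportion to AE: A₁E₁ = 169200000 N, A₂E₂ = 22990000 N, ΣAE = 192200000 N.
F₁ = P·A₁E₁/ΣAE = -143000·169200000/192200000 = -125900 N.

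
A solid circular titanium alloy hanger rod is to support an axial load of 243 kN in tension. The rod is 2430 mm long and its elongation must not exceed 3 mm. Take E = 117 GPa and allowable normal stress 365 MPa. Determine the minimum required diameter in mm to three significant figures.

Required area A ≥ P/σ_allow = 243000/365 = 665.8 mm².
For a solid circular section, d ≥ √(4A/π) = 29.11 mm.
Elongation limit: A ≥ PL/(Eδ_allow) = 243000·2430/(117000·3) = 1682 mm² ⇒ d ≥ 46.28 mm.
The elongation limit governs.

46.3 mm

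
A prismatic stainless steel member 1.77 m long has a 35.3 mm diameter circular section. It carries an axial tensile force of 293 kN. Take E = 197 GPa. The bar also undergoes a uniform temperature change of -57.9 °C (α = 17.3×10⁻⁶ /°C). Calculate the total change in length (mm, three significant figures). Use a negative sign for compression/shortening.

0.917 mm

A = 978.7 mm².
δ_mech = NL/(AE) = 293000·1770/(978.7·197000) = 2.69 mm.
δ_thermal = αLΔT = 17.3e-6·1770·-57.9 = -1.773 mm.
δ = δ_mech + δ_thermal = 0.9169 mm.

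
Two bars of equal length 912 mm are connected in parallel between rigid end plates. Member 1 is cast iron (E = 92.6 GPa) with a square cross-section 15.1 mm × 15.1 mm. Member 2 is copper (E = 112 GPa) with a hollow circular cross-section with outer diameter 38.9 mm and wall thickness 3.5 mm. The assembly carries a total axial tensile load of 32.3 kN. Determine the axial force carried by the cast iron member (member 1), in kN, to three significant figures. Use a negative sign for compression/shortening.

10.5 kN

A_1 = 228 mm².
A_2 = 389.2 mm².
Equal strain + equilibrium ⇒ each member carries load in proportion to AE: A₁E₁ = 21110000 N, A₂E₂ = 43600000 N, ΣAE = 64710000 N.
F₁ = P·A₁E₁/ΣAE = 32300·21110000/64710000 = 10540 N.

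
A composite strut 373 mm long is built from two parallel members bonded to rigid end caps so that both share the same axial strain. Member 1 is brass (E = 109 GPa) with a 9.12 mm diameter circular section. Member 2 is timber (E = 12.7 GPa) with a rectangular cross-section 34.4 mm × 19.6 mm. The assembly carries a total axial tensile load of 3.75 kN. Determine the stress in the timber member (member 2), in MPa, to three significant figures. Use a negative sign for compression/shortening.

A_1 = 65.33 mm².
A_2 = 674.2 mm².
Equal strain + equilibrium ⇒ each member carries load in proportion to AE: A₁E₁ = 7120000 N, A₂E₂ = 8563000 N, ΣAE = 15680000 N.
σ₂ = P·E₂/ΣAE = 3750·12700/15680000 = 3.037 MPa.

3.04 MPa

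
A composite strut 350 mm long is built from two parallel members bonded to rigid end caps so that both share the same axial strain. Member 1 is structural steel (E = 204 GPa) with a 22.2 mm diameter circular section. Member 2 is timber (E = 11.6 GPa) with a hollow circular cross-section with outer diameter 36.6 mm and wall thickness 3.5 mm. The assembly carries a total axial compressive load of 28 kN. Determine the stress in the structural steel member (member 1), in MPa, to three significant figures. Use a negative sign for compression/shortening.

A_1 = 387.1 mm².
A_2 = 364 mm².
Equal strain + equilibrium ⇒ each member carries load in proportion to AE: A₁E₁ = 78960000 N, A₂E₂ = 4222000 N, ΣAE = 83190000 N.
σ₁ = P·E₁/ΣAE = -28000·204000/83190000 = -68.67 MPa.

-68.7 MPa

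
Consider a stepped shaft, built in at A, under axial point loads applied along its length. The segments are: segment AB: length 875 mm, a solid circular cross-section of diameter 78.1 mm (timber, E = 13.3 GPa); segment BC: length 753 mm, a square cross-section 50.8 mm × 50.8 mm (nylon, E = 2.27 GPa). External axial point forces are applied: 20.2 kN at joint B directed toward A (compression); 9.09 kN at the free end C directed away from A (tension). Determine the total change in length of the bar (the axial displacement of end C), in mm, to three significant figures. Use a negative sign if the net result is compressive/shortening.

1.02 mm

Internal axial forces (sectioning from the free end, tension +): N_BC = 9.09 kN, N_AB = -11.11 kN.
A_AB = 4791 mm².
A_BC = 2581 mm².
δ_AB = -11110·875/(4791·13300) = -0.1526 mm
δ_BC = 9090·753/(2581·2270) = 1.168 mm
δ = Σδ_i = 1.016 mm.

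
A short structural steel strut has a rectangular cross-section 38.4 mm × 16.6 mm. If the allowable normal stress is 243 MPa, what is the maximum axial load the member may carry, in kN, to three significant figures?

155 kN

A = 637.4 mm².
P_max = σ_allow · A = 243 · 637.4 = 154900 N = 154.9 kN.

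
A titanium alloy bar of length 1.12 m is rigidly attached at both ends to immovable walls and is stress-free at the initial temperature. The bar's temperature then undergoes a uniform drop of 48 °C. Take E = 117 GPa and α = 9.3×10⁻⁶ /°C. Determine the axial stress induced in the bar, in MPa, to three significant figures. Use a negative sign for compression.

Free thermal expansion αLΔT = 9.3e-6 · 1120 · -48 = -0.5 mm.
The walls impose strain ε = −(-0.5)/1120 = 4.4640e-04; σ = Eε = 117000 · 4.4640e-04 = 52.23 MPa.

52.2 MPa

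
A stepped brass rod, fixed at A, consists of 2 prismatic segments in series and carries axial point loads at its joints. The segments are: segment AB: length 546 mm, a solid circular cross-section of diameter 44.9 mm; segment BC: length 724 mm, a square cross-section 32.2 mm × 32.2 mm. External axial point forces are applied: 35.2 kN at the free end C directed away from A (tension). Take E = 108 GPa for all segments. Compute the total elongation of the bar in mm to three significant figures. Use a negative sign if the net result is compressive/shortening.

Internal axial forces (sectioning from the free end, tension +): N_BC = 35.2 kN, N_AB = 35.2 kN.
A_AB = 1583 mm².
A_BC = 1037 mm².
δ_AB = 35200·546/(1583·108000) = 0.1124 mm
δ_BC = 35200·724/(1037·108000) = 0.2276 mm
δ = Σδ_i = 0.34 mm.

0.340 mm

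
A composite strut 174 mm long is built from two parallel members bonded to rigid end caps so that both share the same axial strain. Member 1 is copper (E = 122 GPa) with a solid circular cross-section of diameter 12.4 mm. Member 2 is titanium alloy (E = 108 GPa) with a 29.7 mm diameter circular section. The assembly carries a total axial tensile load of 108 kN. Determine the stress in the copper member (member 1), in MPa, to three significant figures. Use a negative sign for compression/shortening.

A_1 = 120.8 mm².
A_2 = 692.8 mm².
Equal strain + equilibrium ⇒ each member carries load in proportion to AE: A₁E₁ = 14730000 N, A₂E₂ = 74820000 N, ΣAE = 89550000 N.
σ₁ = P·E₁/ΣAE = 108000·122000/89550000 = 147.1 MPa.

147 MPa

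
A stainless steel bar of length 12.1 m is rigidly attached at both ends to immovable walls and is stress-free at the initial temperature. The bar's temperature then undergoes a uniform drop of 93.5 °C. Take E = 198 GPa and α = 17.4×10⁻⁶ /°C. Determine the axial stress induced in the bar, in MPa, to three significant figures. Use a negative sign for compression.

322 MPa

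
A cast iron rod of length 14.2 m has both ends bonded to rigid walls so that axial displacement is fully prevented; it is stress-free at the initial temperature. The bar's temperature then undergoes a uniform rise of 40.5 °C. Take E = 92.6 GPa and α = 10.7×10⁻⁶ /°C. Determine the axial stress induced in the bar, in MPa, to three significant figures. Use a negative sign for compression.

Free thermal expansion αLΔT = 10.7e-6 · 14200 · 40.5 = 6.154 mm.
The walls impose strain ε = −(6.154)/14200 = -4.3335e-04; σ = Eε = 92600 · -4.3335e-04 = -40.13 MPa.

-40.1 MPa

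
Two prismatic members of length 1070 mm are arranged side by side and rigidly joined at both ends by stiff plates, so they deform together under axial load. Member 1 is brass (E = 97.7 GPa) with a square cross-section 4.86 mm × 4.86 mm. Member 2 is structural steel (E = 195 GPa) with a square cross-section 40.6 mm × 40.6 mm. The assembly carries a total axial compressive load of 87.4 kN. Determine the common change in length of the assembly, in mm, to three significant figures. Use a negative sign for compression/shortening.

A_1 = 23.62 mm².
A_2 = 1648 mm².
Equal strain + equilibrium ⇒ each member carries load in proportion to AE: A₁E₁ = 2308000 N, A₂E₂ = 321400000 N, ΣAE = 323700000 N.
δ = PL/ΣAE = -87400·1070/323700000 = -0.2889 mm.

-0.289 mm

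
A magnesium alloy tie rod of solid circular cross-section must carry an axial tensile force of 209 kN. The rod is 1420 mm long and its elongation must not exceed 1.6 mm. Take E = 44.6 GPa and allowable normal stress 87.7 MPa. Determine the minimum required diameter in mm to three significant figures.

72.8 mm

Required area A ≥ P/σ_allow = 209000/87.7 = 2383 mm².
For a solid circular section, d ≥ √(4A/π) = 55.08 mm.
Elongation limit: A ≥ PL/(Eδ_allow) = 209000·1420/(44600·1.6) = 4159 mm² ⇒ d ≥ 72.77 mm.
The elongation limit governs.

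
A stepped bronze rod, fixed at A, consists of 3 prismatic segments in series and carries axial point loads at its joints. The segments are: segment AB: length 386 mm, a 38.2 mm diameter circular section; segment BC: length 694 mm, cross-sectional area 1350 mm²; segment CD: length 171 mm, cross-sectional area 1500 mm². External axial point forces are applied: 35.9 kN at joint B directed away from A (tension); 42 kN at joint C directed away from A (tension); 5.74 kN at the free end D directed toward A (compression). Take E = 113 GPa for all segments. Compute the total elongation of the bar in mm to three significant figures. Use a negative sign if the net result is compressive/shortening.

Internal axial forces (sectioning from the free end, tension +): N_CD = -5.74 kN, N_BC = 36.26 kN, N_AB = 72.16 kN.
A_AB = 1146 mm².
δ_AB = 72160·386/(1146·113000) = 0.2151 mm
δ_BC = 36260·694/(1350·113000) = 0.165 mm
δ_CD = -5740·171/(1500·113000) = -0.005791 mm
δ = Σδ_i = 0.3742 mm.

0.374 mm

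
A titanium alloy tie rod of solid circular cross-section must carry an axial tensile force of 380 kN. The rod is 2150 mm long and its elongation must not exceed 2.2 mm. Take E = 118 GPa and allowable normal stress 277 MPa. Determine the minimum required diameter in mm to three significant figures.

Required area A ≥ P/σ_allow = 380000/277 = 1372 mm².
For a solid circular section, d ≥ √(4A/π) = 41.79 mm.
Elongation limit: A ≥ PL/(Eδ_allow) = 380000·2150/(118000·2.2) = 3147 mm² ⇒ d ≥ 63.3 mm.
The elongation limit governs.

63.3 mm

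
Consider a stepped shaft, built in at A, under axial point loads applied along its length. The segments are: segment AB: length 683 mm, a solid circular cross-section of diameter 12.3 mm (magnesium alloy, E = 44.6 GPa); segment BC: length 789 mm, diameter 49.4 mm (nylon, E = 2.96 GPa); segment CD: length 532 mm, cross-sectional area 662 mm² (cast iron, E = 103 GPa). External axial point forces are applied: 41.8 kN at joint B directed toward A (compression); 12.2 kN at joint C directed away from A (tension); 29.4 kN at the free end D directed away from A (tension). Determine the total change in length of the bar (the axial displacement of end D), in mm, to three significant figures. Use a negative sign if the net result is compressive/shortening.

Internal axial forces (sectioning from the free end, tension +): N_CD = 29.4 kN, N_BC = 41.6 kN, N_AB = -0.2 kN.
A_AB = 118.8 mm².
A_BC = 1917 mm².
δ_AB = -200·683/(118.8·44600) = -0.02578 mm
δ_BC = 41600·789/(1917·2960) = 5.785 mm
δ_CD = 29400·532/(662·103000) = 0.2294 mm
δ = Σδ_i = 5.989 mm.

5.99 mm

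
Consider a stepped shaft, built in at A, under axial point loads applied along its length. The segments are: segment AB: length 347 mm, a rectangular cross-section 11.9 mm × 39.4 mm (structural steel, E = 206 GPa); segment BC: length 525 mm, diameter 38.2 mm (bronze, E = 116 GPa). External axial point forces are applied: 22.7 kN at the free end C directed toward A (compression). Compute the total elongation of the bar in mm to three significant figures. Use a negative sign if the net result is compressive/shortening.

-0.171 mm

Internal axial forces (sectioning from the free end, tension +): N_BC = -22.7 kN, N_AB = -22.7 kN.
A_AB = 468.9 mm².
A_BC = 1146 mm².
δ_AB = -22700·347/(468.9·206000) = -0.08155 mm
δ_BC = -22700·525/(1146·116000) = -0.08964 mm
δ = Σδ_i = -0.1712 mm.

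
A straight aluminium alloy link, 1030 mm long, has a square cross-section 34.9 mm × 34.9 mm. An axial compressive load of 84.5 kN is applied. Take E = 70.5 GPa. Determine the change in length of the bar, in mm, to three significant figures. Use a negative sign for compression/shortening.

-1.01 mm

A = 1218 mm².
δ_mech = NL/(AE) = -84500·1030/(1218·70500) = -1.014 mm.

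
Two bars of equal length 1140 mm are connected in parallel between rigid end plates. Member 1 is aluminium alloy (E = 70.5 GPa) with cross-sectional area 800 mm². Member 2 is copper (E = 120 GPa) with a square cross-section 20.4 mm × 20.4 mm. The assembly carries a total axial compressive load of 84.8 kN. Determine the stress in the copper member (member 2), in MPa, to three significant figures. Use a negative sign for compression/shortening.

A_2 = 416.2 mm².
Equal strain + equilibrium ⇒ each member carries load in proportion to AE: A₁E₁ = 56400000 N, A₂E₂ = 49940000 N, ΣAE = 106300000 N.
σ₂ = P·E₂/ΣAE = -84800·120000/106300000 = -95.69 MPa.

-95.7 MPa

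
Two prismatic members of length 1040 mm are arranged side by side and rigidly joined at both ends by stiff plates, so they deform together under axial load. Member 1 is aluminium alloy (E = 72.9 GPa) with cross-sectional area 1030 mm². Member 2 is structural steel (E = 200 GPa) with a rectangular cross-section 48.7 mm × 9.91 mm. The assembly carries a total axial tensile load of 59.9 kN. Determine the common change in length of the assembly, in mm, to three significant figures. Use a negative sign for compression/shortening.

0.363 mm

A_2 = 482.6 mm².
Equal strain + equilibrium ⇒ each member carries load in proportion to AE: A₁E₁ = 75090000 N, A₂E₂ = 96520000 N, ΣAE = 171600000 N.
δ = PL/ΣAE = 59900·1040/171600000 = 0.363 mm.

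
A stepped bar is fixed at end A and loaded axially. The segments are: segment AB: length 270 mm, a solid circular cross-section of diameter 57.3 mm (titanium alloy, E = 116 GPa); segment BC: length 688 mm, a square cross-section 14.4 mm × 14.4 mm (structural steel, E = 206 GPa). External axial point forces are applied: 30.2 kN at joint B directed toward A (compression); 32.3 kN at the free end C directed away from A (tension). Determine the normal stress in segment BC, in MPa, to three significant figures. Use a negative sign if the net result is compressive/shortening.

156 MPa

Internal axial forces (sectioning from the free end, tension +): N_BC = 32.3 kN, N_AB = 2.1 kN.
A_BC = 207.4 mm².
σ_BC = N_BC/A_BC = 32300/207.4 = 155.8 MPa.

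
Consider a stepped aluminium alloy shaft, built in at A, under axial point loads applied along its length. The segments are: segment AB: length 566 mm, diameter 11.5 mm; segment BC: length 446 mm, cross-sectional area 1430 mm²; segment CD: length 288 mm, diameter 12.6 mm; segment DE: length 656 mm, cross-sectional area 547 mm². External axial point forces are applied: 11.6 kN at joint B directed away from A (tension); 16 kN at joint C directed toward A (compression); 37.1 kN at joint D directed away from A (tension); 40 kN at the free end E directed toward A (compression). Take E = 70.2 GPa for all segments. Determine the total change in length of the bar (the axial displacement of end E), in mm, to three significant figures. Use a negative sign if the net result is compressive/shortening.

-1.43 mm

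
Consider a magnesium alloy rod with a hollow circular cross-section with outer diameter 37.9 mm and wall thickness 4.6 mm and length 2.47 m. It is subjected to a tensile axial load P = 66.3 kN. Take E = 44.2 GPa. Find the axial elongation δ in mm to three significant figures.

7.70 mm

A = 481.2 mm².
δ_mech = NL/(AE) = 66300·2470/(481.2·44200) = 7.699 mm.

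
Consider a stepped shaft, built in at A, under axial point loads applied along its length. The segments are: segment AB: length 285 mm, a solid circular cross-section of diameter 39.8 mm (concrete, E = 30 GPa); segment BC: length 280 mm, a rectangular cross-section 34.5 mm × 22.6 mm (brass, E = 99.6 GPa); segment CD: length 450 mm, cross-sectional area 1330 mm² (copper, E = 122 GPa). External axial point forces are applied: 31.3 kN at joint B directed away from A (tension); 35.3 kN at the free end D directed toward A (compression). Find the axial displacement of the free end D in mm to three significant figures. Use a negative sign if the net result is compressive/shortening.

-0.256 mm

Internal axial forces (sectioning from the free end, tension +): N_CD = -35.3 kN, N_BC = -35.3 kN, N_AB = -4 kN.
A_AB = 1244 mm².
A_BC = 779.7 mm².
δ_AB = -4000·285/(1244·30000) = -0.03054 mm
δ_BC = -35300·280/(779.7·99600) = -0.1273 mm
δ_CD = -35300·450/(1330·122000) = -0.0979 mm
δ = Σδ_i = -0.2557 mm.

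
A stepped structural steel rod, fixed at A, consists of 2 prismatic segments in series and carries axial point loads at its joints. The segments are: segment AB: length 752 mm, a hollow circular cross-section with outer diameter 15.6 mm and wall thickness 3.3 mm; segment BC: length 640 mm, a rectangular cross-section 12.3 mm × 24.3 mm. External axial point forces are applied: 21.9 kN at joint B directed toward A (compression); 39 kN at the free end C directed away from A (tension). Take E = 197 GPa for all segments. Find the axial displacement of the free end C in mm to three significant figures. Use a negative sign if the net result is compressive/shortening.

Internal axial forces (sectioning from the free end, tension +): N_BC = 39 kN, N_AB = 17.1 kN.
A_AB = 127.5 mm².
A_BC = 298.9 mm².
δ_AB = 17100·752/(127.5·197000) = 0.5119 mm
δ_BC = 39000·640/(298.9·197000) = 0.4239 mm
δ = Σδ_i = 0.9358 mm.

0.936 mm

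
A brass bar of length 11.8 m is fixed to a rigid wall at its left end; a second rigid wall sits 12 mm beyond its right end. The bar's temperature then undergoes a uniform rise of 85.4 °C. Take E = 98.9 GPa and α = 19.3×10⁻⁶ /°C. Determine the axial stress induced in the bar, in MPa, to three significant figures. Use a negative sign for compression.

-62.4 MPa

Free thermal expansion αLΔT = 19.3e-6 · 11800 · 85.4 = 19.45 mm.
The walls engage after the gap closes; constrained expansion = 19.45 − 12 = 7.449 mm.
The walls impose strain ε = −(7.449)/11800 = -6.3127e-04; σ = Eε = 98900 · -6.3127e-04 = -62.43 MPa.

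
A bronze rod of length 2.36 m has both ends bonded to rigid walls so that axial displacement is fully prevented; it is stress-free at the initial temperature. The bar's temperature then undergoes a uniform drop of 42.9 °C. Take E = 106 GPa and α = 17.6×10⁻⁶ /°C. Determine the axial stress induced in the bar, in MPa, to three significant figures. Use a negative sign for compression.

80.0 MPa

Free thermal expansion αLΔT = 17.6e-6 · 2360 · -42.9 = -1.782 mm.
The walls impose strain ε = −(-1.782)/2360 = 7.5504e-04; σ = Eε = 106000 · 7.5504e-04 = 80.03 MPa.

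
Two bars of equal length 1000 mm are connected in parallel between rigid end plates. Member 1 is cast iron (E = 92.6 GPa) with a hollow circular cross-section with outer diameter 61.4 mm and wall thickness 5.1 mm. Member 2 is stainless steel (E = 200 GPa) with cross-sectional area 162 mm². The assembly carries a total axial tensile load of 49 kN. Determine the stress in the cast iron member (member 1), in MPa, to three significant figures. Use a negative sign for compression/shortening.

39.1 MPa

A_1 = 902 mm².
Equal strain + equilibrium ⇒ each member carries load in proportion to AE: A₁E₁ = 83530000 N, A₂E₂ = 32400000 N, ΣAE = 115900000 N.
σ₁ = P·E₁/ΣAE = 49000·92600/115900000 = 39.14 MPa.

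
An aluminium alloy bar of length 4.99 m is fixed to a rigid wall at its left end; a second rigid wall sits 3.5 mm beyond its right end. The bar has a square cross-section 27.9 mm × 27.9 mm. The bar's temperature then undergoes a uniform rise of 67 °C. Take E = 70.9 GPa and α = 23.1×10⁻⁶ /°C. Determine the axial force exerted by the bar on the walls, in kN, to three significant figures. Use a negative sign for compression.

Free thermal expansion αLΔT = 23.1e-6 · 4990 · 67 = 7.723 mm.
The walls engage after the gap closes; constrained expansion = 7.723 − 3.5 = 4.223 mm.
The walls impose strain ε = −(4.223)/4990 = -8.4630e-04; σ = Eε = 70900 · -8.4630e-04 = -60 MPa.
Wall reaction R = σ·A = -60·778.4 = -46710 N = -46.71 kN.

-46.7 kN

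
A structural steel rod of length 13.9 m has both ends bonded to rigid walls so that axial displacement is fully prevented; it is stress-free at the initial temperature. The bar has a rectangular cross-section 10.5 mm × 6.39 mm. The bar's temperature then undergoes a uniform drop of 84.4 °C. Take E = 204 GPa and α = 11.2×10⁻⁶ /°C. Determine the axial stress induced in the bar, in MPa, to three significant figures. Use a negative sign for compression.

Free thermal expansion αLΔT = 11.2e-6 · 13900 · -84.4 = -13.14 mm.
The walls impose strain ε = −(-13.14)/13900 = 9.4528e-04; σ = Eε = 204000 · 9.4528e-04 = 192.8 MPa.

193 MPa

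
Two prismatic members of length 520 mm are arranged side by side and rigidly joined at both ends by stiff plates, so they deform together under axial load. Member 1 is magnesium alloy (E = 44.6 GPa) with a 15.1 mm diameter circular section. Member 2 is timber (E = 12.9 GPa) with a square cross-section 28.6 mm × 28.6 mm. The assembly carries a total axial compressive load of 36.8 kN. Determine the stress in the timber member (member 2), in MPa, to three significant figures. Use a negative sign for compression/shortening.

-25.6 MPa

A_1 = 179.1 mm².
A_2 = 818 mm².
Equal strain + equilibrium ⇒ each member carries load in proportion to AE: A₁E₁ = 7987000 N, A₂E₂ = 10550000 N, ΣAE = 18540000 N.
σ₂ = P·E₂/ΣAE = -36800·12900/18540000 = -25.61 MPa.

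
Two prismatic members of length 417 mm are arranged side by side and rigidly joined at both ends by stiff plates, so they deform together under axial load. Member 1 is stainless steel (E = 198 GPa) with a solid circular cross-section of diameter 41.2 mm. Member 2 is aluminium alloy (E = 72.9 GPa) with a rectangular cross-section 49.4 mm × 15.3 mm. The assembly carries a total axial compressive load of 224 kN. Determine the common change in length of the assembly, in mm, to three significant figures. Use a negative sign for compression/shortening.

-0.293 mm

A_1 = 1333 mm².
A_2 = 755.8 mm².
Equal strain + equilibrium ⇒ each member carries load in proportion to AE: A₁E₁ = 264000000 N, A₂E₂ = 55100000 N, ΣAE = 319100000 N.
δ = PL/ΣAE = -224000·417/319100000 = -0.2928 mm.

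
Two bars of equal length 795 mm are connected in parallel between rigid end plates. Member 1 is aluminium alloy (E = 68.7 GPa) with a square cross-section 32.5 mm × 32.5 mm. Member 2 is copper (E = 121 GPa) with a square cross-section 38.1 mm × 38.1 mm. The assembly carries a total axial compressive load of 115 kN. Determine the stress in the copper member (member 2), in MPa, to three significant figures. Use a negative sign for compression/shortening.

A_1 = 1056 mm².
A_2 = 1452 mm².
Equal strain + equilibrium ⇒ each member carries load in proportion to AE: A₁E₁ = 72560000 N, A₂E₂ = 175600000 N, ΣAE = 248200000 N.
σ₂ = P·E₂/ΣAE = -115000·121000/248200000 = -56.06 MPa.

-56.1 MPa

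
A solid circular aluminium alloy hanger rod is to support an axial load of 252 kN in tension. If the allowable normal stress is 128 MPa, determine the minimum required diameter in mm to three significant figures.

Required area A ≥ P/σ_allow = 252000/128 = 1969 mm².
For a solid circular section, d ≥ √(4A/π) = 50.07 mm.

50.1 mm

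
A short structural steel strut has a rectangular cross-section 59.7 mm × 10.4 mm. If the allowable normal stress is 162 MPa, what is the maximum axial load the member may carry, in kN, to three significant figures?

101 kN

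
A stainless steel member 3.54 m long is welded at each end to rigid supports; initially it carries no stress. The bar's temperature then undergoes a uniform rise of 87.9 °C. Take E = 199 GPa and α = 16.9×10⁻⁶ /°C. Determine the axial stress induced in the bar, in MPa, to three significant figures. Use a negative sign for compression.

-296 MPa

Free thermal expansion αLΔT = 16.9e-6 · 3540 · 87.9 = 5.259 mm.
The walls impose strain ε = −(5.259)/3540 = -1.4855e-03; σ = Eε = 199000 · -1.4855e-03 = -295.6 MPa.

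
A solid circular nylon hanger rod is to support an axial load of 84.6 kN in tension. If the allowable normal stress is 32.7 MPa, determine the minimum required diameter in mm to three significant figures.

57.4 mm

Required area A ≥ P/σ_allow = 84600/32.7 = 2587 mm².
For a solid circular section, d ≥ √(4A/π) = 57.39 mm.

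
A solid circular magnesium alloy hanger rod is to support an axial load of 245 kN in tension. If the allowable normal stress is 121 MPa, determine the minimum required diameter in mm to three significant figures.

Required area A ≥ P/σ_allow = 245000/121 = 2025 mm².
For a solid circular section, d ≥ √(4A/π) = 50.77 mm.

50.8 mm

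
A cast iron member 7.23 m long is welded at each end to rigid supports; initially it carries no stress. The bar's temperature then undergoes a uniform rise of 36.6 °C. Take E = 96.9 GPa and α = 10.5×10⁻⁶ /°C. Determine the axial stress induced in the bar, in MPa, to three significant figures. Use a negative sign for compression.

Free thermal expansion αLΔT = 10.5e-6 · 7230 · 36.6 = 2.778 mm.
The walls impose strain ε = −(2.778)/7230 = -3.8430e-04; σ = Eε = 96900 · -3.8430e-04 = -37.24 MPa.

-37.2 MPa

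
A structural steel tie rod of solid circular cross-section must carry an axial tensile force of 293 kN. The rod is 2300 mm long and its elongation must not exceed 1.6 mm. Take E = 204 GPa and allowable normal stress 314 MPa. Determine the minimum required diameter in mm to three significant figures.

Required area A ≥ P/σ_allow = 293000/314 = 933.1 mm².
For a solid circular section, d ≥ √(4A/π) = 34.47 mm.
Elongation limit: A ≥ PL/(Eδ_allow) = 293000·2300/(204000·1.6) = 2065 mm² ⇒ d ≥ 51.27 mm.
The elongation limit governs.

51.3 mm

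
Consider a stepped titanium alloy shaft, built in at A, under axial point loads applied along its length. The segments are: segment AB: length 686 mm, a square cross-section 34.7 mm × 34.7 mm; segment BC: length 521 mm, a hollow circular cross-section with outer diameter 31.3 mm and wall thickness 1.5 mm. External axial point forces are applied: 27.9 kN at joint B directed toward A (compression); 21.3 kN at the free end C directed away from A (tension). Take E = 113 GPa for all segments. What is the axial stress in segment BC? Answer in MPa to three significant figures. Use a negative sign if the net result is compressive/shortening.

152 MPa

Internal axial forces (sectioning from the free end, tension +): N_BC = 21.3 kN, N_AB = -6.6 kN.
A_BC = 140.4 mm².
σ_BC = N_BC/A_BC = 21300/140.4 = 151.7 MPa.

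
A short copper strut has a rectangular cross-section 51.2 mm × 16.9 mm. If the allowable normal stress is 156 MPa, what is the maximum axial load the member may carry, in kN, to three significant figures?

135 kN

A = 865.3 mm².
P_max = σ_allow · A = 156 · 865.3 = 135000 N = 135 kN.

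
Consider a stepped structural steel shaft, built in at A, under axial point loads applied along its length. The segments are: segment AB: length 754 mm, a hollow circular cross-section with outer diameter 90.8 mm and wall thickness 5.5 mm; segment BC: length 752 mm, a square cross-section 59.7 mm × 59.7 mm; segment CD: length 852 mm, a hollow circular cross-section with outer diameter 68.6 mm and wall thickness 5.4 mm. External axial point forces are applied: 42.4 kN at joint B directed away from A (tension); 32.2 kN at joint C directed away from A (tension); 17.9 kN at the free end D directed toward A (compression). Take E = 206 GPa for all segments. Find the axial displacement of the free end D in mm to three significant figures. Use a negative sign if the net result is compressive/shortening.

0.0864 mm

Internal axial forces (sectioning from the free end, tension +): N_CD = -17.9 kN, N_BC = 14.3 kN, N_AB = 56.7 kN.
A_AB = 1474 mm².
A_BC = 3564 mm².
A_CD = 1072 mm².
δ_AB = 56700·754/(1474·206000) = 0.1408 mm
δ_BC = 14300·752/(3564·206000) = 0.01465 mm
δ_CD = -17900·852/(1072·206000) = -0.06905 mm
δ = Σδ_i = 0.0864 mm.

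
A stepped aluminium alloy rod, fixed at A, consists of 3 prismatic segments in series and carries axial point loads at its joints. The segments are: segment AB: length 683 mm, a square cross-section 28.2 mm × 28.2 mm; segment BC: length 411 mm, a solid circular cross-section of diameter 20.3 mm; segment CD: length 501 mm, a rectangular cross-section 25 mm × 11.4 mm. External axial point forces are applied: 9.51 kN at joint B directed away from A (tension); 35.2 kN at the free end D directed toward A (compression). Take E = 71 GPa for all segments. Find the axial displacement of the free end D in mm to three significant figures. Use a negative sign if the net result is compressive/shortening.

Internal axial forces (sectioning from the free end, tension +): N_CD = -35.2 kN, N_BC = -35.2 kN, N_AB = -25.69 kN.
A_AB = 795.2 mm².
A_BC = 323.7 mm².
A_CD = 285 mm².
δ_AB = -25690·683/(795.2·71000) = -0.3108 mm
δ_BC = -35200·411/(323.7·71000) = -0.6296 mm
δ_CD = -35200·501/(285·71000) = -0.8715 mm
δ = Σδ_i = -1.812 mm.

-1.81 mm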